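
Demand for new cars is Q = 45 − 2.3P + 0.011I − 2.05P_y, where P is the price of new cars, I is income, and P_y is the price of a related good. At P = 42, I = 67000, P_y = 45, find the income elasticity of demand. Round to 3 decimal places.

1.243

Evaluating quantity at (P, I, P_y) gives Q = 45 − 2.3(42) + 0.011(67000) − 2.05(45) = 45 − 96.6 + 737 − 92.25 = 593.15.
∂Q/∂I = +0.011, so E_I = 0.011·(67000/593.15) ≈ 1.243.
E_I > 1: normal good (luxury).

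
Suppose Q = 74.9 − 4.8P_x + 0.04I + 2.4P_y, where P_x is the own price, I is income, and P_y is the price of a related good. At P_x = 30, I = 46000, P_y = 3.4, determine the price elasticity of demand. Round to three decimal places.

-0.081

Evaluating quantity at (P_x, I, P_y) gives Q = 74.9 − 4.8(30) + 0.04(46000) + 2.4(3.4) = 74.9 − 144 + 1840 + 8.16 = 1779.06.
∂Q/∂P_x = −4.8, so E_p = (−4.8)·(30/1779.06) ≈ -0.081.
|E_p| < 1: demand is inelastic.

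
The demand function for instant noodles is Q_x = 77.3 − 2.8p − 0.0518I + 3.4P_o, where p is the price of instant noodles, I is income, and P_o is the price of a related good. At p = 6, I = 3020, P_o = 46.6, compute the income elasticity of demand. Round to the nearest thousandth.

-2.503

Substituting, Q_x = 77.3 − 2.8(6) − 0.0518(3020) + 3.4(46.6) = 77.3 − 16.8 − 156.436 + 158.44 = 62.504.
∂Q_x/∂I = −0.0518, so E_I = -0.0518·(3020/62.504) ≈ -2.503.
E_I < 0: inferior good.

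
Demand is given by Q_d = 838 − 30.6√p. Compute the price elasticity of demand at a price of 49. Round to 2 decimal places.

At p = 49, Q_d = 623.8.
dQ_d/dp = −30.6/(2√p) = −30.6/(2·7).
Point elasticity E = (dQ_d/dp)·(p/Q_d) = -2.1857 × 49/623.8 ≈ -0.17.
|E| < 1, so demand is inelastic at this price.

-0.17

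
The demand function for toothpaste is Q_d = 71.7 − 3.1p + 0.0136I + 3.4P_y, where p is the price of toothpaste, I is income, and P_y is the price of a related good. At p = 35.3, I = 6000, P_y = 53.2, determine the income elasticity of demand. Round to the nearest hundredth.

0.36

Evaluating quantity at (p, I, P_y) gives Q_d = 71.7 − 3.1(35.3) + 0.0136(6000) + 3.4(53.2) = 71.7 − 109.43 + 81.6 + 180.88 = 224.75.
∂Q_d/∂I = +0.0136, so E_I = 0.0136·(6000/224.75) ≈ 0.36.
E_I ∈ (0,1): normal good (necessity).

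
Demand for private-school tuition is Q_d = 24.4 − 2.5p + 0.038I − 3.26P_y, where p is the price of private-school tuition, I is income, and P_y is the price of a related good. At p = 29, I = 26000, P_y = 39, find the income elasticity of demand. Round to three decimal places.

First evaluate Q_d: 24.4 − 2.5(29) + 0.038(26000) − 3.26(39) = 24.4 − 72.5 + 988 − 127.14 = 812.76.
∂Q_d/∂I = +0.038, so E_I = 0.038·(26000/812.76) ≈ 1.216.
E_I > 1: normal good (luxury).

1.216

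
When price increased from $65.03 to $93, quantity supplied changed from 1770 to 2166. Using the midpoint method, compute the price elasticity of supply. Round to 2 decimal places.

%ΔQ = (2166 − 1770)/[(1770 + 2166)/2] = 396/1968 ≈ 0.2012.
%ΔP = (93 − 65.03)/[(65.03 + 93)/2] = 27.97/79.015 ≈ 0.3540.
Arc elasticity E = %ΔQ/%ΔP ≈ 0.2012/0.3540 ≈ 0.57.
|E| < 1: supply is inelastic over this range.

0.57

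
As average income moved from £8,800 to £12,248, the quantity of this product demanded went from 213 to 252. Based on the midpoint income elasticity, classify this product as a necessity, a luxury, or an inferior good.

necessity

%ΔQ = (252 − 213)/[(213+252)/2] = 39/232.5 ≈ 0.1677.
%ΔI = (12,248 − 8,800)/[(8,800+12,248)/2] = 3448/10524 ≈ 0.3276.
E_I = %ΔQ/%ΔI ≈ 0.512.
E_I ∈ (0,1): normal good (necessity).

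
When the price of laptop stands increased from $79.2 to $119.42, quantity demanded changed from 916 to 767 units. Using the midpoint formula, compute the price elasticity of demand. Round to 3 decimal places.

-0.437

%ΔQ = (767 − 916)/[(916 + 767)/2] = -149/841.5 ≈ -0.1771.
%Δp = (119.42 − 79.2)/[(79.2 + 119.42)/2] = 40.22/99.31 ≈ 0.4050.
Arc elasticity E = %ΔQ/%Δp ≈ -0.1771/0.4050 ≈ -0.437.
|E| < 1: demand is inelastic over this range.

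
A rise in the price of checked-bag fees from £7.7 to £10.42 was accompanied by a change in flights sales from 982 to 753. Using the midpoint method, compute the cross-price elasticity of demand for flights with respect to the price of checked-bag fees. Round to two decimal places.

-0.88

%ΔQ_x = (753 − 982)/[(982+753)/2] = -229/867.5 ≈ -0.2640.
%ΔP_y = (10.42 − 7.7)/[(7.7+10.42)/2] ≈ 0.3002.
E_xy = -0.2640/0.3002 ≈ -0.88.
E_xy < 0, so flights and checked-bag fees are complements.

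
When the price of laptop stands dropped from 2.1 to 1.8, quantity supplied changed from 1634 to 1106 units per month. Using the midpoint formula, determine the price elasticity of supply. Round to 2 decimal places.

%Δq = (1106 − 1634)/[(1634 + 1106)/2] = -528/1370 ≈ -0.3854.
%Δp = (1.8 − 2.1)/[(2.1 + 1.8)/2] = -0.3/1.95 ≈ -0.1538.
Arc elasticity E = %Δq/%Δp ≈ -0.3854/-0.1538 ≈ 2.51.
|E| > 1: supply is elastic over this range.

2.51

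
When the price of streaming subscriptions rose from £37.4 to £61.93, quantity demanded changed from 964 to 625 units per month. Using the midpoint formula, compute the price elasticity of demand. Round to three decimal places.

-0.864

%ΔQ = (625 − 964)/[(964 + 625)/2] = -339/794.5 ≈ -0.4267.
%Δp = (61.93 − 37.4)/[(37.4 + 61.93)/2] = 24.53/49.665 ≈ 0.4939.
Arc elasticity E = %ΔQ/%Δp ≈ -0.4267/0.4939 ≈ -0.864.
|E| < 1: demand is inelastic over this range.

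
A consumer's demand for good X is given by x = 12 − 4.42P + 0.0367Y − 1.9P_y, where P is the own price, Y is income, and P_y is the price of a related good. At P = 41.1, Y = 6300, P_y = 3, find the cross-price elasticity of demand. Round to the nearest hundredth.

-0.10

Substituting, x = 12 − 4.42(41.1) + 0.0367(6300) − 1.9(3) = 12 − 181.662 + 231.21 − 5.7 = 55.848.
∂x/∂P_y = −1.9, so E_xy = -1.9·(3/55.848) ≈ -0.10.
E_xy < 0: the goods are complements.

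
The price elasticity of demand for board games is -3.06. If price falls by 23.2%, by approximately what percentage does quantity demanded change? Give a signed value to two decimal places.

%ΔQ ≈ E × %ΔP = (-3.06) × (-23.2%) ≈ 70.99%.

70.99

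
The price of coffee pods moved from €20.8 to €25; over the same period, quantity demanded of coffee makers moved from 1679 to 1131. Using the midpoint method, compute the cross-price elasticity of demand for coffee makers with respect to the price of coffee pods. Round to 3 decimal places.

%ΔQ_x = (1131 − 1679)/[(1679+1131)/2] = -548/1405 ≈ -0.3900.
%ΔP_y = (25 − 20.8)/[(20.8+25)/2] ≈ 0.1834.
E_xy = -0.3900/0.1834 ≈ -2.127.
E_xy < 0, so coffee makers and coffee pods are complements.

-2.127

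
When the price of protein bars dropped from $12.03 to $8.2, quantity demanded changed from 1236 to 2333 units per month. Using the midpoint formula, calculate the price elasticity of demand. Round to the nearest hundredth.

-1.62

%ΔQ = (2333 − 1236)/[(1236 + 2333)/2] = 1097/1784.5 ≈ 0.6147.
%ΔP = (8.2 − 12.03)/[(12.03 + 8.2)/2] = -3.83/10.115 ≈ -0.3786.
Arc elasticity E = %ΔQ/%ΔP ≈ 0.6147/-0.3786 ≈ -1.62.
|E| > 1: demand is elastic over this range.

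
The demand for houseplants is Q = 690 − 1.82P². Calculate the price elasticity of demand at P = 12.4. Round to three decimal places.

-1.365

At P = 12.4, Q = 410.1568.
dQ/dP = −2·1.82·P = −45.136.
Point elasticity E = (dQ/dP)·(P/Q) = -45.136 × 12.4/410.1568 ≈ -1.365.
|E| > 1, so demand is elastic at this price.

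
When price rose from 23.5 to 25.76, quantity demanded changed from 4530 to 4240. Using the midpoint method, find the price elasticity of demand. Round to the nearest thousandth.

%ΔQ = (4240 − 4530)/[(4530 + 4240)/2] = -290/4385 ≈ -0.0661.
%Δp = (25.76 − 23.5)/[(23.5 + 25.76)/2] = 2.26/24.63 ≈ 0.0918.
Arc elasticity E = %ΔQ/%Δp ≈ -0.0661/0.0918 ≈ -0.721.
|E| < 1: demand is inelastic over this range.

-0.721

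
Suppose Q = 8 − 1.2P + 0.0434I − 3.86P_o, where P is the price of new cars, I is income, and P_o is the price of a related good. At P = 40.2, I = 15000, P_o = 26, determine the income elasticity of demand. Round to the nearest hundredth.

1.28

Substituting, Q = 8 − 1.2(40.2) + 0.0434(15000) − 3.86(26) = 8 − 48.24 + 651 − 100.36 = 510.4.
∂Q/∂I = +0.0434, so E_I = 0.0434·(15000/510.4) ≈ 1.28.
E_I > 1: normal good (luxury).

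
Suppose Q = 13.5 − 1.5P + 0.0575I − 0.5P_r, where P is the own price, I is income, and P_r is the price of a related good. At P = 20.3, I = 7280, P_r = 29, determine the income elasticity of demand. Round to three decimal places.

First evaluate Q: 13.5 − 1.5(20.3) + 0.0575(7280) − 0.5(29) = 13.5 − 30.45 + 418.6 − 14.5 = 387.15.
∂Q/∂I = +0.0575, so E_I = 0.0575·(7280/387.15) ≈ 1.081.
E_I > 1: normal good (luxury).

1.081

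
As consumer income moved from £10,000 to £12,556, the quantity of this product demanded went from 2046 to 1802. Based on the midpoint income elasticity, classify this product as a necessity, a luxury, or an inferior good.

%ΔQ = (1802 − 2046)/[(2046+1802)/2] = -244/1924 ≈ -0.1268.
%ΔM = (12,556 − 10,000)/[(10,000+12,556)/2] = 2556/11278 ≈ 0.2266.
E_I = %ΔQ/%ΔM ≈ -0.560.
E_I < 0: inferior good.

inferior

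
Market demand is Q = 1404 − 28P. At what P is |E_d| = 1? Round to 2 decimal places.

25.07

For linear demand Q = a − bP, E = −bP/(a − bP). |E| = 1 ⇒ bP = a − bP ⇒ P = a/(2b).
P = 1404/(2·28) ≈ 25.07.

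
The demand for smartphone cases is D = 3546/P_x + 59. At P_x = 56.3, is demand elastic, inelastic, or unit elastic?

inelastic

At P_x = 56.3, D = 121.984.
dD/dP_x = −3546/P_x² = −1.1187.
Point elasticity E = (dD/dP_x)·(P_x/D) = -1.1187 × 56.3/121.984 ≈ -0.516.
|E| ≈ 0.516 < 1, so demand is inelastic.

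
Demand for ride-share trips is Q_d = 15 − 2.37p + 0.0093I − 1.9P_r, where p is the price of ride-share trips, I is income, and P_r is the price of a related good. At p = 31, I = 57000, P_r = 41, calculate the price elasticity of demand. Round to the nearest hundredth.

-0.19

At the given point, Q_d = 15 − 2.37(31) + 0.0093(57000) − 1.9(41) = 15 − 73.47 + 530.1 − 77.9 = 393.73.
∂Q_d/∂p = −2.37, so E_p = (−2.37)·(31/393.73) ≈ -0.19.
|E_p| < 1: demand is inelastic.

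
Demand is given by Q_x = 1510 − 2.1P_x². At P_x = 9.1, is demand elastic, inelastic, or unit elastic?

At P_x = 9.1, Q_x = 1336.099.
dQ_x/dP_x = −2·2.1·P_x = −38.22.
Point elasticity E = (dQ_x/dP_x)·(P_x/Q_x) = -38.22 × 9.1/1336.099 ≈ -0.260.
|E| ≈ 0.260 < 1, so demand is inelastic.

inelastic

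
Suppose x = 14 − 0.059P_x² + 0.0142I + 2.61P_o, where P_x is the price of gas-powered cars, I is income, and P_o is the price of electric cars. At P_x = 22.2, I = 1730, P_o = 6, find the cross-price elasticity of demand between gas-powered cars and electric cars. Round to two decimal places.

0.62

At the given point, x = 14 − 0.059(22.2)² + 0.0142(1730) + 2.61(6) = 14 − 29.0776 + 24.566 + 15.66 = 25.1484.
∂x/∂P_o = +2.61, so E_xy = 2.61·(6/25.1484) ≈ 0.62.
E_xy > 0: the goods are substitutes.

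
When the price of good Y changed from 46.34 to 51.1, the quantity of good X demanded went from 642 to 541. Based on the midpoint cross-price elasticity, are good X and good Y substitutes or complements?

%ΔQ_x = (541 − 642)/[(642+541)/2] = -101/591.5 ≈ -0.1708.
%ΔP_y = (51.1 − 46.34)/[(46.34+51.1)/2] ≈ 0.0977.
E_xy = -0.1708/0.0977 ≈ -1.748.
E_xy < 0, so the goods are complements.

complements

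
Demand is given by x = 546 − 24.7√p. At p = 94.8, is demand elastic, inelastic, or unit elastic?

inelastic

At p = 94.8, x = 305.5077.
dx/dp = −24.7/(2√p) = −24.7/(2·9.7365).
Point elasticity E = (dx/dp)·(p/x) = -1.2684 × 94.8/305.5077 ≈ -0.394.
|E| ≈ 0.394 < 1, so demand is inelastic.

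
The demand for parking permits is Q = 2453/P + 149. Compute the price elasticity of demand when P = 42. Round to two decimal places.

At P = 42, Q = 207.4048.
dQ/dP = −2453/P² = −1.3906.
Point elasticity E = (dQ/dP)·(P/Q) = -1.3906 × 42/207.4048 ≈ -0.28.
|E| < 1, so demand is inelastic at this price.

-0.28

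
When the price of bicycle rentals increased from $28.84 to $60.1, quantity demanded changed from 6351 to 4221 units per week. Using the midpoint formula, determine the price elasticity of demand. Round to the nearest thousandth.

%Δq = (4221 − 6351)/[(6351 + 4221)/2] = -2130/5286 ≈ -0.4030.
%Δp = (60.1 − 28.84)/[(28.84 + 60.1)/2] = 31.26/44.47 ≈ 0.7029.
Arc elasticity E = %Δq/%Δp ≈ -0.4030/0.7029 ≈ -0.573.
|E| < 1: demand is inelastic over this range.

-0.573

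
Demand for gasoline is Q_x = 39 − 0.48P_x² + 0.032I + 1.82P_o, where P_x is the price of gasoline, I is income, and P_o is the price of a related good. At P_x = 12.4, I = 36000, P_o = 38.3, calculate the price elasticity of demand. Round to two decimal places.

-0.12

First evaluate Q_x: 39 − 0.48(12.4)² + 0.032(36000) + 1.82(38.3) = 39 − 73.8048 + 1152 + 69.706 = 1186.9012.
∂Q_x/∂P_x = −2·0.48·P_x = -11.904, so E_p = -11.904·(12.4/1186.9012) ≈ -0.12.
|E_p| < 1: demand is inelastic.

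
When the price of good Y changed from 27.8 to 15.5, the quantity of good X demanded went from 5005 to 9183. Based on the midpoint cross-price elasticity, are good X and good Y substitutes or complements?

complements

%ΔQ_x = (9183 − 5005)/[(5005+9183)/2] = 4178/7094 ≈ 0.5889.
%ΔP_y = (15.5 − 27.8)/[(27.8+15.5)/2] ≈ -0.5681.
E_xy = 0.5889/-0.5681 ≈ -1.037.
E_xy < 0, so the goods are complements.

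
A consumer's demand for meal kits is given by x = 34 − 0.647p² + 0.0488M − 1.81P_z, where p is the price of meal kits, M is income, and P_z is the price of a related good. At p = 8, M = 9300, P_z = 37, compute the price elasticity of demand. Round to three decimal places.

First evaluate x: 34 − 0.647(8)² + 0.0488(9300) − 1.81(37) = 34 − 41.408 + 453.84 − 66.97 = 379.462.
∂x/∂p = −2·0.647·p = -10.352, so E_p = -10.352·(8/379.462) ≈ -0.218.
|E_p| < 1: demand is inelastic.

-0.218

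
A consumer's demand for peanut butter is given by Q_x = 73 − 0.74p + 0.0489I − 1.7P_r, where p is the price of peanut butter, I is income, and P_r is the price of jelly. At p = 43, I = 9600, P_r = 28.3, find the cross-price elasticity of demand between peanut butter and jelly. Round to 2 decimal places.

-0.10

Substituting, Q_x = 73 − 0.74(43) + 0.0489(9600) − 1.7(28.3) = 73 − 31.82 + 469.44 − 48.11 = 462.51.
∂Q_x/∂P_r = −1.7, so E_xy = -1.7·(28.3/462.51) ≈ -0.10.
E_xy < 0: the goods are complements.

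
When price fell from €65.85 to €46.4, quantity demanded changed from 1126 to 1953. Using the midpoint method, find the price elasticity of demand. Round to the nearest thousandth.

-1.550

%Δq = (1953 − 1126)/[(1126 + 1953)/2] = 827/1539.5 ≈ 0.5372.
%Δp = (46.4 − 65.85)/[(65.85 + 46.4)/2] = -19.45/56.125 ≈ -0.3465.
Arc elasticity E = %Δq/%Δp ≈ 0.5372/-0.3465 ≈ -1.550.
|E| > 1: demand is elastic over this range.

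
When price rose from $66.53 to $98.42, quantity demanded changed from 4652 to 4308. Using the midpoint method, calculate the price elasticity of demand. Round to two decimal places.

-0.20

%Δq = (4308 − 4652)/[(4652 + 4308)/2] = -344/4480 ≈ -0.0768.
%Δp = (98.42 − 66.53)/[(66.53 + 98.42)/2] = 31.89/82.475 ≈ 0.3867.
Arc elasticity E = %Δq/%Δp ≈ -0.0768/0.3867 ≈ -0.20.
|E| < 1: demand is inelastic over this range.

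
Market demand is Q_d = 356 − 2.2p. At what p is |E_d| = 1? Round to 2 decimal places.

For linear demand Q_d = a − bp, E = −bp/(a − bp). |E| = 1 ⇒ bp = a − bp ⇒ p = a/(2b).
p = 356/(2·2.2) ≈ 80.91.

80.91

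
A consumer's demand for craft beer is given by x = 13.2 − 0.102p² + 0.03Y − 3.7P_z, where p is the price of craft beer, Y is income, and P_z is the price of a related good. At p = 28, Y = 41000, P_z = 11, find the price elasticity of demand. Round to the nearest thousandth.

First evaluate x: 13.2 − 0.102(28)² + 0.03(41000) − 3.7(11) = 13.2 − 79.968 + 1230 − 40.7 = 1122.532.
∂x/∂p = −2·0.102·p = -5.712, so E_p = -5.712·(28/1122.532) ≈ -0.142.
|E_p| < 1: demand is inelastic.

-0.142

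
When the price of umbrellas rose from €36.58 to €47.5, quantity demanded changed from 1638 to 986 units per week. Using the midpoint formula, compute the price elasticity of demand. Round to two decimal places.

%ΔQ = (986 − 1638)/[(1638 + 986)/2] = -652/1312 ≈ -0.4970.
%Δp = (47.5 − 36.58)/[(36.58 + 47.5)/2] = 10.92/42.04 ≈ 0.2598.
Arc elasticity E = %ΔQ/%Δp ≈ -0.4970/0.2598 ≈ -1.91.
|E| > 1: demand is elastic over this range.

-1.91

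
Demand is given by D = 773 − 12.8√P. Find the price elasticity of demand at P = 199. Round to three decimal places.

-0.152

At P = 199, D = 592.4338.
dD/dP = −12.8/(2√P) = −12.8/(2·14.1067).
Point elasticity E = (dD/dP)·(P/D) = -0.4537 × 199/592.4338 ≈ -0.152.
|E| < 1, so demand is inelastic at this price.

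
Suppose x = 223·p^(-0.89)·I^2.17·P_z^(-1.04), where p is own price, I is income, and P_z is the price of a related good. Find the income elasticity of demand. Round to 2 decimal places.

2.17

For a Cobb–Douglas (constant-elasticity) form x = A·I^α·…, the elasticity with respect to I equals the exponent α at every point.
Here the exponent on I is 2.17, so the income elasticity of demand is 2.17.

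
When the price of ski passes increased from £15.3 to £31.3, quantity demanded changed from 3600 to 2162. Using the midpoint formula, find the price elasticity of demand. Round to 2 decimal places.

%ΔQ = (2162 − 3600)/[(3600 + 2162)/2] = -1438/2881 ≈ -0.4991.
%Δp = (31.3 − 15.3)/[(15.3 + 31.3)/2] = 16/23.3 ≈ 0.6867.
Arc elasticity E = %ΔQ/%Δp ≈ -0.4991/0.6867 ≈ -0.73.
|E| < 1: demand is inelastic over this range.

-0.73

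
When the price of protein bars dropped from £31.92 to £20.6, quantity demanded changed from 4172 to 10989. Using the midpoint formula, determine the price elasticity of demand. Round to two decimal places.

%Δq = (10989 − 4172)/[(4172 + 10989)/2] = 6817/7580.5 ≈ 0.8993.
%Δp = (20.6 − 31.92)/[(31.92 + 20.6)/2] = -11.32/26.26 ≈ -0.4311.
Arc elasticity E = %Δq/%Δp ≈ 0.8993/-0.4311 ≈ -2.09.
|E| > 1: demand is elastic over this range.

-2.09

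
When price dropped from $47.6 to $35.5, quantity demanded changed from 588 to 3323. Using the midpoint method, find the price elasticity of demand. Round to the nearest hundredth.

%Δq = (3323 − 588)/[(588 + 3323)/2] = 2735/1955.5 ≈ 1.3986.
%Δp = (35.5 − 47.6)/[(47.6 + 35.5)/2] = -12.1/41.55 ≈ -0.2912.
Arc elasticity E = %Δq/%Δp ≈ 1.3986/-0.2912 ≈ -4.80.
|E| > 1: demand is elastic over this range.

-4.80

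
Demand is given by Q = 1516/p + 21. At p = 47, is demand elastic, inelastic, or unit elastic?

inelastic

At p = 47, Q = 53.2553.
dQ/dp = −1516/p² = −0.6863.
Point elasticity E = (dQ/dp)·(p/Q) = -0.6863 × 47/53.2553 ≈ -0.606.
|E| ≈ 0.606 < 1, so demand is inelastic.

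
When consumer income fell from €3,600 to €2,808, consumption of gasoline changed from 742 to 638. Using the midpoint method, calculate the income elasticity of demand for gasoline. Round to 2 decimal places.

%ΔQ = (638 − 742)/[(742+638)/2] = -104/690 ≈ -0.1507.
%ΔI = (2,808 − 3,600)/[(3,600+2,808)/2] = -792/3204 ≈ -0.2472.
E_I = %ΔQ/%ΔI ≈ 0.61.
E_I ∈ (0,1): normal good (necessity).

0.61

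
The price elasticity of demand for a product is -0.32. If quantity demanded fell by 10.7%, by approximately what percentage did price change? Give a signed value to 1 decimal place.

%ΔQ ≈ E × %ΔP ⇒ %ΔP = %ΔQ / E = (-10.7%)/(-0.32) ≈ 33.4%.

33.4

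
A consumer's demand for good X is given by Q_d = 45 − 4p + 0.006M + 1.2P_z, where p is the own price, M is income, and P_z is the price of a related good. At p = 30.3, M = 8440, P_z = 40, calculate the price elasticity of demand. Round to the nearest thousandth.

-5.401

At the given point, Q_d = 45 − 4(30.3) + 0.006(8440) + 1.2(40) = 45 − 121.2 + 50.64 + 48 = 22.44.
∂Q_d/∂p = −4, so E_p = (−4)·(30.3/22.44) ≈ -5.401.
|E_p| > 1: demand is elastic.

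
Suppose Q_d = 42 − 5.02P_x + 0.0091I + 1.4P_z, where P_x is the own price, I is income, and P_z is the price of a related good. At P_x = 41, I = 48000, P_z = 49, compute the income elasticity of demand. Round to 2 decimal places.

1.28

Evaluating quantity at (P_x, I, P_z) gives Q_d = 42 − 5.02(41) + 0.0091(48000) + 1.4(49) = 42 − 205.82 + 436.8 + 68.6 = 341.58.
∂Q_d/∂I = +0.0091, so E_I = 0.0091·(48000/341.58) ≈ 1.28.
E_I > 1: normal good (luxury).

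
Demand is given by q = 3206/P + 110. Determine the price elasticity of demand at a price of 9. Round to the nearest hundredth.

At P = 9, q = 466.2222.
dq/dP = −3206/P² = −39.5802.
Point elasticity E = (dq/dP)·(P/q) = -39.5802 × 9/466.2222 ≈ -0.76.
|E| < 1, so demand is inelastic at this price.

-0.76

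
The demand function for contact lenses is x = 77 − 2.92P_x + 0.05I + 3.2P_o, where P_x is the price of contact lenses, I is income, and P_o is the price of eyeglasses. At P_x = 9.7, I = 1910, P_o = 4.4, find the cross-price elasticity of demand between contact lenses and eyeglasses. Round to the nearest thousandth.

0.089

Evaluating quantity at (P_x, I, P_o) gives x = 77 − 2.92(9.7) + 0.05(1910) + 3.2(4.4) = 77 − 28.324 + 95.5 + 14.08 = 158.256.
∂x/∂P_o = +3.2, so E_xy = 3.2·(4.4/158.256) ≈ 0.089.
E_xy > 0: the goods are substitutes.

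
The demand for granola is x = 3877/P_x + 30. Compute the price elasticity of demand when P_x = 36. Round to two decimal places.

-0.78

At P_x = 36, x = 137.6944.
dx/dP_x = −3877/P_x² = −2.9915.
Point elasticity E = (dx/dP_x)·(P_x/x) = -2.9915 × 36/137.6944 ≈ -0.78.
|E| < 1, so demand is inelastic at this price.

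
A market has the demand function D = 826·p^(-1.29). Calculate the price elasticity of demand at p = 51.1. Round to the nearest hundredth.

For a Cobb–Douglas (constant-elasticity) form D = A·p^α·…, the elasticity with respect to p equals the exponent α at every point.
Here the exponent on p is -1.29, so the price elasticity of demand is -1.29.

-1.29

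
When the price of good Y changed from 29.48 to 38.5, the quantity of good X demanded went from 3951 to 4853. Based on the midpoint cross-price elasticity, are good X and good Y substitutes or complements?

%ΔQ_x = (4853 − 3951)/[(3951+4853)/2] = 902/4402 ≈ 0.2049.
%ΔP_y = (38.5 − 29.48)/[(29.48+38.5)/2] ≈ 0.2654.
E_xy = 0.2049/0.2654 ≈ 0.772.
E_xy > 0, so the goods are substitutes.

substitutes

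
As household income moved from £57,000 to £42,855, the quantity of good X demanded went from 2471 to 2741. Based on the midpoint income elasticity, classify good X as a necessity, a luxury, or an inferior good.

inferior

%ΔQ = (2741 − 2471)/[(2471+2741)/2] = 270/2606 ≈ 0.1036.
%ΔM = (42,855 − 57,000)/[(57,000+42,855)/2] = -14145/49927.5 ≈ -0.2833.
E_I = %ΔQ/%ΔM ≈ -0.366.
E_I < 0: inferior good.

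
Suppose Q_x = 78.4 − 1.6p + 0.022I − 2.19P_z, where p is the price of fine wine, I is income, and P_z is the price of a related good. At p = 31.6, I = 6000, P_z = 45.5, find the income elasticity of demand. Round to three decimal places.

2.193

Substituting, Q_x = 78.4 − 1.6(31.6) + 0.022(6000) − 2.19(45.5) = 78.4 − 50.56 + 132 − 99.645 = 60.195.
∂Q_x/∂I = +0.022, so E_I = 0.022·(6000/60.195) ≈ 2.193.
E_I > 1: normal good (luxury).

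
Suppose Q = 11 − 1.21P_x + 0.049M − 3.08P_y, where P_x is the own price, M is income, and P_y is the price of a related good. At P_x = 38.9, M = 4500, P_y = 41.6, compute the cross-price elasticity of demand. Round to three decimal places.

At the given point, Q = 11 − 1.21(38.9) + 0.049(4500) − 3.08(41.6) = 11 − 47.069 + 220.5 − 128.128 = 56.303.
∂Q/∂P_y = −3.08, so E_xy = -3.08·(41.6/56.303) ≈ -2.276.
E_xy < 0: the goods are complements.

-2.276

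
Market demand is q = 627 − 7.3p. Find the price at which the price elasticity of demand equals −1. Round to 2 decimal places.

42.95

For linear demand q = a − bp, E = −bp/(a − bp). |E| = 1 ⇒ bp = a − bp ⇒ p = a/(2b).
p = 627/(2·7.3) ≈ 42.95.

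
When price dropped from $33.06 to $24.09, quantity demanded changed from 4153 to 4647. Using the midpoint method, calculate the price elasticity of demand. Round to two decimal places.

%Δq = (4647 − 4153)/[(4153 + 4647)/2] = 494/4400 ≈ 0.1123.
%Δp = (24.09 − 33.06)/[(33.06 + 24.09)/2] = -8.97/28.575 ≈ -0.3139.
Arc elasticity E = %Δq/%Δp ≈ 0.1123/-0.3139 ≈ -0.36.
|E| < 1: demand is inelastic over this range.

-0.36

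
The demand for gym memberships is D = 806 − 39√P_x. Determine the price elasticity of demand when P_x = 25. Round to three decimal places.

At P_x = 25, D = 611.
dD/dP_x = −39/(2√P_x) = −39/(2·5).
Point elasticity E = (dD/dP_x)·(P_x/D) = -3.9 × 25/611 ≈ -0.160.
|E| < 1, so demand is inelastic at this price.

-0.160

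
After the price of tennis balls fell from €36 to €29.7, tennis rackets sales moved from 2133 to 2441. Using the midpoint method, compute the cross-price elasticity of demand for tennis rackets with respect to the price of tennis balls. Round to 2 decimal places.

%ΔQ_x = (2441 − 2133)/[(2133+2441)/2] = 308/2287 ≈ 0.1347.
%ΔP_y = (29.7 − 36)/[(36+29.7)/2] ≈ -0.1918.
E_xy = 0.1347/-0.1918 ≈ -0.70.
E_xy < 0, so tennis rackets and tennis balls are complements.

-0.70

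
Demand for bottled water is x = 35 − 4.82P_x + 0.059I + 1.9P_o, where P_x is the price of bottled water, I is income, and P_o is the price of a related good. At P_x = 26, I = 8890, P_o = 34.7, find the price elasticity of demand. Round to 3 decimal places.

-0.251

At the given point, x = 35 − 4.82(26) + 0.059(8890) + 1.9(34.7) = 35 − 125.32 + 524.51 + 65.93 = 500.12.
∂x/∂P_x = −4.82, so E_p = (−4.82)·(26/500.12) ≈ -0.251.
|E_p| < 1: demand is inelastic.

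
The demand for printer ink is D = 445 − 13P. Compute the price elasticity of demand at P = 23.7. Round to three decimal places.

At P = 23.7, D = 136.9.
dD/dP = −13.
Point elasticity E = (dD/dP)·(P/D) = -13 × 23.7/136.9 ≈ -2.251.
|E| > 1, so demand is elastic at this price.

-2.251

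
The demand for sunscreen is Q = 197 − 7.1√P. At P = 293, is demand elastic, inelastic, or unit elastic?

At P = 293, Q = 75.4676.
dQ/dP = −7.1/(2√P) = −7.1/(2·17.1172).
Point elasticity E = (dQ/dP)·(P/Q) = -0.2074 × 293/75.4676 ≈ -0.805.
|E| ≈ 0.805 < 1, so demand is inelastic.

inelastic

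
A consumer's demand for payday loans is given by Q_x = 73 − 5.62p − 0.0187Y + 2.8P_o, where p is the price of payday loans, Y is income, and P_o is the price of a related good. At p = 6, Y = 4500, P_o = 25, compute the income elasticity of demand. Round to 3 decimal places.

-3.349

Q_x = 73 − 5.62(6) − 0.0187(4500) + 2.8(25) = 73 − 33.72 − 84.15 + 70 = 25.13.
∂Q_x/∂Y = −0.0187, so E_I = -0.0187·(4500/25.13) ≈ -3.349.
E_I < 0: inferior good.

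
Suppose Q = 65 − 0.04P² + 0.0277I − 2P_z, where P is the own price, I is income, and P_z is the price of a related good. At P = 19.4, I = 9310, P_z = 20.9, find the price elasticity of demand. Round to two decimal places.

-0.11

Substituting, Q = 65 − 0.04(19.4)² + 0.0277(9310) − 2(20.9) = 65 − 15.0544 + 257.887 − 41.8 = 266.0326.
∂Q/∂P = −2·0.04·P = -1.552, so E_p = -1.552·(19.4/266.0326) ≈ -0.11.
|E_p| < 1: demand is inelastic.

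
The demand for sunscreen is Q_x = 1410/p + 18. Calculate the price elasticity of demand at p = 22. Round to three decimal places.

At p = 22, Q_x = 82.0909.
dQ_x/dp = −1410/p² = −2.9132.
Point elasticity E = (dQ_x/dp)·(p/Q_x) = -2.9132 × 22/82.0909 ≈ -0.781.
|E| < 1, so demand is inelastic at this price.

-0.781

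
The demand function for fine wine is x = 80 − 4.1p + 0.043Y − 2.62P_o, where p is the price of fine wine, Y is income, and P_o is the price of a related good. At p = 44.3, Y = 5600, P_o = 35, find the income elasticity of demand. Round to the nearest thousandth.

Evaluating quantity at (p, Y, P_o) gives x = 80 − 4.1(44.3) + 0.043(5600) − 2.62(35) = 80 − 181.63 + 240.8 − 91.7 = 47.47.
∂x/∂Y = +0.043, so E_I = 0.043·(5600/47.47) ≈ 5.073.
E_I > 1: normal good (luxury).

5.073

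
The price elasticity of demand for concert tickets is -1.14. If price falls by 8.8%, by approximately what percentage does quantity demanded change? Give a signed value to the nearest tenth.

10.0

%ΔQ ≈ E × %ΔP = (-1.14) × (-8.8%) ≈ 10.0%.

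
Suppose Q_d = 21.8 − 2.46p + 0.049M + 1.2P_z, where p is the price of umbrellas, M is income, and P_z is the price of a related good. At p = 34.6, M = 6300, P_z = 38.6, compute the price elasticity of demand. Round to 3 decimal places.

-0.292

Evaluating quantity at (p, M, P_z) gives Q_d = 21.8 − 2.46(34.6) + 0.049(6300) + 1.2(38.6) = 21.8 − 85.116 + 308.7 + 46.32 = 291.704.
∂Q_d/∂p = −2.46, so E_p = (−2.46)·(34.6/291.704) ≈ -0.292.
|E_p| < 1: demand is inelastic.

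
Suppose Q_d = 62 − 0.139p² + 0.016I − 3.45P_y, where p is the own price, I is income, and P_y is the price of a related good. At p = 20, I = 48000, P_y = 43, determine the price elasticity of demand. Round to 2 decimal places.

-0.18

At the given point, Q_d = 62 − 0.139(20)² + 0.016(48000) − 3.45(43) = 62 − 55.6 + 768 − 148.35 = 626.05.
∂Q_d/∂p = −2·0.139·p = -5.56, so E_p = -5.56·(20/626.05) ≈ -0.18.
|E_p| < 1: demand is inelastic.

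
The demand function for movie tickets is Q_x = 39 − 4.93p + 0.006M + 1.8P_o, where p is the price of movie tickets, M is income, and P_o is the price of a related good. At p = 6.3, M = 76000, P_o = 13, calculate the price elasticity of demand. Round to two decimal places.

First evaluate Q_x: 39 − 4.93(6.3) + 0.006(76000) + 1.8(13) = 39 − 31.059 + 456 + 23.4 = 487.341.
∂Q_x/∂p = −4.93, so E_p = (−4.93)·(6.3/487.341) ≈ -0.06.
|E_p| < 1: demand is inelastic.

-0.06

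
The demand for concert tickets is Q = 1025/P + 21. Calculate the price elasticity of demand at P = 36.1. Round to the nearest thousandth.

At P = 36.1, Q = 49.3934.
dQ/dP = −1025/P² = −0.7865.
Point elasticity E = (dQ/dP)·(P/Q) = -0.7865 × 36.1/49.3934 ≈ -0.575.
|E| < 1, so demand is inelastic at this price.

-0.575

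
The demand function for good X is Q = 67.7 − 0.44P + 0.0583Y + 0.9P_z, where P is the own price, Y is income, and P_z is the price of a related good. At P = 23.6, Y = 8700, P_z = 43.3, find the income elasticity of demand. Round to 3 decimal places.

0.840

Q = 67.7 − 0.44(23.6) + 0.0583(8700) + 0.9(43.3) = 67.7 − 10.384 + 507.21 + 38.97 = 603.496.
∂Q/∂Y = +0.0583, so E_I = 0.0583·(8700/603.496) ≈ 0.840.
E_I ∈ (0,1): normal good (necessity).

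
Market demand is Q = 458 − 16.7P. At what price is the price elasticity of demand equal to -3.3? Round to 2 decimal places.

21.05

Set −bP/(a − bP) = −3.3 ⇒ bP = 3.3(a − bP) ⇒ bP(1+3.3) = 3.3·a.
P = 3.3·458/(16.7·4.3) ≈ 21.05.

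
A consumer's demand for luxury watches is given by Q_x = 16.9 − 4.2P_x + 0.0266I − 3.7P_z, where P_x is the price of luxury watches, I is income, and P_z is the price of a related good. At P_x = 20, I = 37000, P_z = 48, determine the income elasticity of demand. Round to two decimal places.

At the given point, Q_x = 16.9 − 4.2(20) + 0.0266(37000) − 3.7(48) = 16.9 − 84 + 984.2 − 177.6 = 739.5.
∂Q_x/∂I = +0.0266, so E_I = 0.0266·(37000/739.5) ≈ 1.33.
E_I > 1: normal good (luxury).

1.33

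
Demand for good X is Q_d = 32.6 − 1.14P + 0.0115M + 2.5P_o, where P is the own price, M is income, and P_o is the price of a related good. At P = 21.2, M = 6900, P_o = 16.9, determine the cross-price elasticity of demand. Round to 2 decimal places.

0.32

Substituting, Q_d = 32.6 − 1.14(21.2) + 0.0115(6900) + 2.5(16.9) = 32.6 − 24.168 + 79.35 + 42.25 = 130.032.
∂Q_d/∂P_o = +2.5, so E_xy = 2.5·(16.9/130.032) ≈ 0.32.
E_xy > 0: the goods are substitutes.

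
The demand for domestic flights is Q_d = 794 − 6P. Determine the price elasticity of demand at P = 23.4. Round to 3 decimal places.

-0.215

At P = 23.4, Q_d = 653.6.
dQ_d/dP = −6.
Point elasticity E = (dQ_d/dP)·(P/Q_d) = -6 × 23.4/653.6 ≈ -0.215.
|E| < 1, so demand is inelastic at this price.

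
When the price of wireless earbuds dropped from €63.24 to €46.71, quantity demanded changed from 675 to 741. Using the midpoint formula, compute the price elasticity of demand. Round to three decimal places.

-0.310

%ΔQ = (741 − 675)/[(675 + 741)/2] = 66/708 ≈ 0.0932.
%ΔP = (46.71 − 63.24)/[(63.24 + 46.71)/2] = -16.53/54.975 ≈ -0.3007.
Arc elasticity E = %ΔQ/%ΔP ≈ 0.0932/-0.3007 ≈ -0.310.
|E| < 1: demand is inelastic over this range.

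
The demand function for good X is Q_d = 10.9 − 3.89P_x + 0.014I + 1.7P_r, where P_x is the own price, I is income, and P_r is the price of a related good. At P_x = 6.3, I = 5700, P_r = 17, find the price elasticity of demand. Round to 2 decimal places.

-0.26

At the given point, Q_d = 10.9 − 3.89(6.3) + 0.014(5700) + 1.7(17) = 10.9 − 24.507 + 79.8 + 28.9 = 95.093.
∂Q_d/∂P_x = −3.89, so E_p = (−3.89)·(6.3/95.093) ≈ -0.26.
|E_p| < 1: demand is inelastic.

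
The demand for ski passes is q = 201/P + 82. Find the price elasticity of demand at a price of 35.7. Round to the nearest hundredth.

At P = 35.7, q = 87.6303.
dq/dP = −201/P² = −0.1577.
Point elasticity E = (dq/dP)·(P/q) = -0.1577 × 35.7/87.6303 ≈ -0.06.
|E| < 1, so demand is inelastic at this price.

-0.06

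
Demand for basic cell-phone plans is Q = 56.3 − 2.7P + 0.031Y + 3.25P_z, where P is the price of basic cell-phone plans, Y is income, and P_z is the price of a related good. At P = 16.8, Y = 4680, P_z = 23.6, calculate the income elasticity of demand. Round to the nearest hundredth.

Substituting, Q = 56.3 − 2.7(16.8) + 0.031(4680) + 3.25(23.6) = 56.3 − 45.36 + 145.08 + 76.7 = 232.72.
∂Q/∂Y = +0.031, so E_I = 0.031·(4680/232.72) ≈ 0.62.
E_I ∈ (0,1): normal good (necessity).

0.62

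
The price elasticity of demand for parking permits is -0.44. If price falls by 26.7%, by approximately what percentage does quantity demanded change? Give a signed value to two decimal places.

%ΔQ ≈ E × %ΔP = (-0.44) × (-26.7%) ≈ 11.75%.

11.75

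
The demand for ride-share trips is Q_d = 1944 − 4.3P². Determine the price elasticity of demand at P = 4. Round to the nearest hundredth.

At P = 4, Q_d = 1875.2.
dQ_d/dP = −2·4.3·P = −34.4.
Point elasticity E = (dQ_d/dP)·(P/Q_d) = -34.4 × 4/1875.2 ≈ -0.07.
|E| < 1, so demand is inelastic at this price.

-0.07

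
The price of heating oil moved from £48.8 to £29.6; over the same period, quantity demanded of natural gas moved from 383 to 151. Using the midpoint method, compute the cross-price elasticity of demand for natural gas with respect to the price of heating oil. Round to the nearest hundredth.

%ΔQ_x = (151 − 383)/[(383+151)/2] = -232/267 ≈ -0.8689.
%ΔP_y = (29.6 − 48.8)/[(48.8+29.6)/2] ≈ -0.4898.
E_xy = -0.8689/-0.4898 ≈ 1.77.
E_xy > 0, so natural gas and heating oil are substitutes.

1.77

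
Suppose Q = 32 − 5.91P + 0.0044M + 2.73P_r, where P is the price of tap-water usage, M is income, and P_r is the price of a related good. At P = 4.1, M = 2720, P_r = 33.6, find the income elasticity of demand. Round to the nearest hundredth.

Q = 32 − 5.91(4.1) + 0.0044(2720) + 2.73(33.6) = 32 − 24.231 + 11.968 + 91.728 = 111.465.
∂Q/∂M = +0.0044, so E_I = 0.0044·(2720/111.465) ≈ 0.11.
E_I ∈ (0,1): normal good (necessity).

0.11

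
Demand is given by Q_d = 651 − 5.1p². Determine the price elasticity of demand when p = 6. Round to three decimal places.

At p = 6, Q_d = 467.4.
dQ_d/dp = −2·5.1·p = −61.2.
Point elasticity E = (dQ_d/dp)·(p/Q_d) = -61.2 × 6/467.4 ≈ -0.786.
|E| < 1, so demand is inelastic at this price.

-0.786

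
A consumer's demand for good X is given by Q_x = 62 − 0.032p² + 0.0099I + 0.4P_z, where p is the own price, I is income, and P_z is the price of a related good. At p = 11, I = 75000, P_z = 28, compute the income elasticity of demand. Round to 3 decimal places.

0.915

Evaluating quantity at (p, I, P_z) gives Q_x = 62 − 0.032(11)² + 0.0099(75000) + 0.4(28) = 62 − 3.872 + 742.5 + 11.2 = 811.828.
∂Q_x/∂I = +0.0099, so E_I = 0.0099·(75000/811.828) ≈ 0.915.
E_I ∈ (0,1): normal good (necessity).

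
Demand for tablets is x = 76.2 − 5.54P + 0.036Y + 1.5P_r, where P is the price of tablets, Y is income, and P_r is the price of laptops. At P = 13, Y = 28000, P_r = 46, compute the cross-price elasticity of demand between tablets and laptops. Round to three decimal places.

0.064

Evaluating quantity at (P, Y, P_r) gives x = 76.2 − 5.54(13) + 0.036(28000) + 1.5(46) = 76.2 − 72.02 + 1008 + 69 = 1081.18.
∂x/∂P_r = +1.5, so E_xy = 1.5·(46/1081.18) ≈ 0.064.
E_xy > 0: the goods are substitutes.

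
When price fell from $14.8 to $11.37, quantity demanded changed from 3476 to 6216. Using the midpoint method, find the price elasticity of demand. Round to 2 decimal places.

%ΔQ = (6216 − 3476)/[(3476 + 6216)/2] = 2740/4846 ≈ 0.5654.
%Δp = (11.37 − 14.8)/[(14.8 + 11.37)/2] = -3.43/13.085 ≈ -0.2621.
Arc elasticity E = %ΔQ/%Δp ≈ 0.5654/-0.2621 ≈ -2.16.
|E| > 1: demand is elastic over this range.

-2.16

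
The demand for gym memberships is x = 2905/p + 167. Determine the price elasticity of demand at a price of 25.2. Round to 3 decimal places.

-0.408

At p = 25.2, x = 282.2778.
dx/dp = −2905/p² = −4.5745.
Point elasticity E = (dx/dp)·(p/x) = -4.5745 × 25.2/282.2778 ≈ -0.408.
|E| < 1, so demand is inelastic at this price.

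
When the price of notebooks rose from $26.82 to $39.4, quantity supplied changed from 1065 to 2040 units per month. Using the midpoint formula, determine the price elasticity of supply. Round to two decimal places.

1.65

%ΔQ = (2040 − 1065)/[(1065 + 2040)/2] = 975/1552.5 ≈ 0.6280.
%ΔP = (39.4 − 26.82)/[(26.82 + 39.4)/2] = 12.58/33.11 ≈ 0.3799.
Arc elasticity E = %ΔQ/%ΔP ≈ 0.6280/0.3799 ≈ 1.65.
|E| > 1: supply is elastic over this range.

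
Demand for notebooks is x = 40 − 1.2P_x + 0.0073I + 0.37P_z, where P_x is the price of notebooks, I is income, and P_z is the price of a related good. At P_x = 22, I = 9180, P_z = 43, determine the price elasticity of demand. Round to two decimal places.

First evaluate x: 40 − 1.2(22) + 0.0073(9180) + 0.37(43) = 40 − 26.4 + 67.014 + 15.91 = 96.524.
∂x/∂P_x = −1.2, so E_p = (−1.2)·(22/96.524) ≈ -0.27.
|E_p| < 1: demand is inelastic.

-0.27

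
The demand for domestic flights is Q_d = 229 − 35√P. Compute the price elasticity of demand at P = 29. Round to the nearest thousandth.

At P = 29, Q_d = 40.5192.
dQ_d/dP = −35/(2√P) = −35/(2·5.3852).
Point elasticity E = (dQ_d/dP)·(P/Q_d) = -3.2497 × 29/40.5192 ≈ -2.326.
|E| > 1, so demand is elastic at this price.

-2.326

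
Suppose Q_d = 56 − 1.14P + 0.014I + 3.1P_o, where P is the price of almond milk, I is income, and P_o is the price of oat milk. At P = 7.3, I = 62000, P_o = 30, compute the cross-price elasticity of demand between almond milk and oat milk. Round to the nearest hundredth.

0.09

Q_d = 56 − 1.14(7.3) + 0.014(62000) + 3.1(30) = 56 − 8.322 + 868 + 93 = 1008.678.
∂Q_d/∂P_o = +3.1, so E_xy = 3.1·(30/1008.678) ≈ 0.09.
E_xy > 0: the goods are substitutes.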